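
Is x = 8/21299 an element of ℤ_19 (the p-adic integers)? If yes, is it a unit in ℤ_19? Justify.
x ∉ ℤ_19 (v_19(x) = -2 < 0)

ℤ_19 = {x ∈ ℚ_19 : v_19(x) ≥ 0} and ℤ_19^× = {x ∈ ℤ_19 : v_19(x) = 0}. Here v_19(8/21299) = v_19(num) − v_19(den) = -2; compare against these criteria.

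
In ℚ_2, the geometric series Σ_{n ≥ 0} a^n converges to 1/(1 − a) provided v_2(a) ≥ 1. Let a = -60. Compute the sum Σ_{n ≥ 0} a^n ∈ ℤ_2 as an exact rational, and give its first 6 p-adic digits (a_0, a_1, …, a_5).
Σ a^n = 1/(1 − a) = 1/61;  first 6 digits = (1, 0, 1, 0, 1, 0)

v_2(a) = 2 ≥ 1, so the series converges in ℤ_2 to 1/(1 − a) = 1/(1 − (-60)) = 1/61. Expand this rational in ℤ_2: compute digits iteratively via d_i = x_i mod 2, x_{i+1} = (x_i − d_i)/2. The first 6 digits are (1, 0, 1, 0, 1, 0).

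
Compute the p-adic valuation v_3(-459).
v_3(-459) = 3

v_3(n) is the largest exponent k such that 3^k divides n. Factor out: -459 = -3^3 · 17. (Sign doesn't affect v_p.) So v_3(-459) = 3.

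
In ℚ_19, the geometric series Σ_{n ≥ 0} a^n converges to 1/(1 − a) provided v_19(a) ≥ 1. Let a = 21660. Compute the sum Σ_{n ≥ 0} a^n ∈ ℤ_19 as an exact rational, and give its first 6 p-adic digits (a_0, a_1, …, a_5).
Σ a^n = 1/(1 − a) = -1/21659;  first 6 digits = (1, 0, 3, 3, 9, 18)

v_19(a) = 2 ≥ 1, so the series converges in ℤ_19 to 1/(1 − a) = 1/(1 − 21660) = -1/21659. Expand this rational in ℤ_19: compute digits iteratively via d_i = x_i mod 19, x_{i+1} = (x_i − d_i)/19. The first 6 digits are (1, 0, 3, 3, 9, 18).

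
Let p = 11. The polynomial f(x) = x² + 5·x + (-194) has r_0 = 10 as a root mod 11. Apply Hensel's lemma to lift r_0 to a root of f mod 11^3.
r_2 = 1275 (mod 1331)

Hensel: r_{i+1} = r_i − f(r_i)·(f′(r_i))^{-1} mod 11^{i+2}, f′(x) = 2x + 5. Iterate:
  r_0 = 10 (mod 11)
  r_1 = 65 (mod 121)
  r_2 = 1275 (mod 1331)
Final: r = 1275 satisfies f(r) ≡ 0 mod 11^3.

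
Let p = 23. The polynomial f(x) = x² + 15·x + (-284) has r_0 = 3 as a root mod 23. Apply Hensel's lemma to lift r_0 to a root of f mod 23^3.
r_2 = 5178 (mod 12167)

Hensel: r_{i+1} = r_i − f(r_i)·(f′(r_i))^{-1} mod 23^{i+2}, f′(x) = 2x + 15. Iterate:
  r_0 = 3 (mod 23)
  r_1 = 417 (mod 529)
  r_2 = 5178 (mod 12167)
Final: r = 5178 satisfies f(r) ≡ 0 mod 23^3.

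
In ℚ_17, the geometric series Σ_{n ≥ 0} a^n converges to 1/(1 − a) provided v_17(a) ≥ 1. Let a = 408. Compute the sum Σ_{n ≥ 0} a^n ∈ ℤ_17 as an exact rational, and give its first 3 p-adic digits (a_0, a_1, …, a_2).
Σ a^n = 1/(1 − a) = -1/407;  first 3 digits = (1, 7, 16)

v_17(a) = 1 ≥ 1, so the series converges in ℤ_17 to 1/(1 − a) = 1/(1 − 408) = -1/407. Expand this rational in ℤ_17: compute digits iteratively via d_i = x_i mod 17, x_{i+1} = (x_i − d_i)/17. The first 3 digits are (1, 7, 16).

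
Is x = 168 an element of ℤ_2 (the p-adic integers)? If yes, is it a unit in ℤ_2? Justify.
x ∈ ℤ_2 but not a unit; v_2(x) = 3 > 0

ℤ_2 = {x ∈ ℚ_2 : v_2(x) ≥ 0} and ℤ_2^× = {x ∈ ℤ_2 : v_2(x) = 0}. Here v_2(168) = v_2(num) − v_2(den) = 3; compare against these criteria.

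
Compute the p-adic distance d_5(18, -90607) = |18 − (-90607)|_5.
d_5(18, -90607) = 1/3125

Step 1 — x − y = 18 − (-90607) = 90625. Step 2 — v_5(90625) = 5 (factor: 90625 = (5^5 · 29); the sign does not affect v_p). Step 3 — |x − y|_5 = 5^{-5} = 1/3125.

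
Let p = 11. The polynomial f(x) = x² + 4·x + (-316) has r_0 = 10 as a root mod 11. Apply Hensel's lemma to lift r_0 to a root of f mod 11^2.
r_1 = 98 (mod 121)

Hensel: r_{i+1} = r_i − f(r_i)·(f′(r_i))^{-1} mod 11^{i+2}, f′(x) = 2x + 4. Iterate:
  r_0 = 10 (mod 11)
  r_1 = 98 (mod 121)
Final: r = 98 satisfies f(r) ≡ 0 mod 11^2.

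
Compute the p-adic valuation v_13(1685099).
v_13(1685099) = 4

v_13(n) is the largest exponent k such that 13^k divides n. Factor out: 1685099 = 13^4 · 59. (Sign doesn't affect v_p.) So v_13(1685099) = 4.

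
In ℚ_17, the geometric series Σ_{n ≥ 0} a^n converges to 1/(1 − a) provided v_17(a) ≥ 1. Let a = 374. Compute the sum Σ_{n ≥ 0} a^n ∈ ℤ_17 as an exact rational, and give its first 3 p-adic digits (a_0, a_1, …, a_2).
Σ a^n = 1/(1 − a) = -1/373;  first 3 digits = (1, 5, 9)

v_17(a) = 1 ≥ 1, so the series converges in ℤ_17 to 1/(1 − a) = 1/(1 − 374) = -1/373. Expand this rational in ℤ_17: compute digits iteratively via d_i = x_i mod 17, x_{i+1} = (x_i − d_i)/17. The first 3 digits are (1, 5, 9).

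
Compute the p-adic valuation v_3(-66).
v_3(-66) = 1

v_3(n) is the largest exponent k such that 3^k divides n. Factor out: -66 = -3^1 · 22. (Sign doesn't affect v_p.) So v_3(-66) = 1.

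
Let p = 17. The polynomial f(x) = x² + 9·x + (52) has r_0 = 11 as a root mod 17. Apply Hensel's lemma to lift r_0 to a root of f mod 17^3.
r_2 = 776 (mod 4913)

Hensel: r_{i+1} = r_i − f(r_i)·(f′(r_i))^{-1} mod 17^{i+2}, f′(x) = 2x + 9. Iterate:
  r_0 = 11 (mod 17)
  r_1 = 198 (mod 289)
  r_2 = 776 (mod 4913)
Final: r = 776 satisfies f(r) ≡ 0 mod 17^3.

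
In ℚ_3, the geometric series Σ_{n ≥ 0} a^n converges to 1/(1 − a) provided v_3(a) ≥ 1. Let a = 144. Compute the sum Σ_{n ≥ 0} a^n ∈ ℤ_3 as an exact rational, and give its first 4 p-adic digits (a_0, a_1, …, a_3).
Σ a^n = 1/(1 − a) = -1/143;  first 4 digits = (1, 0, 1, 2)

v_3(a) = 2 ≥ 1, so the series converges in ℤ_3 to 1/(1 − a) = 1/(1 − 144) = -1/143. Expand this rational in ℤ_3: compute digits iteratively via d_i = x_i mod 3, x_{i+1} = (x_i − d_i)/3. The first 4 digits are (1, 0, 1, 2).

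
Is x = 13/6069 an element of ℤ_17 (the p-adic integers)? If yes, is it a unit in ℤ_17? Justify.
x ∉ ℤ_17 (v_17(x) = -2 < 0)

ℤ_17 = {x ∈ ℚ_17 : v_17(x) ≥ 0} and ℤ_17^× = {x ∈ ℤ_17 : v_17(x) = 0}. Here v_17(13/6069) = v_17(num) − v_17(den) = -2; compare against these criteria.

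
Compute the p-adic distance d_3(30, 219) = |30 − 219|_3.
d_3(30, 219) = 1/27

Step 1 — x − y = 30 − 219 = -189. Step 2 — v_3(-189) = 3 (factor: -189 = −(3^3 · 7); the sign does not affect v_p). Step 3 — |x − y|_3 = 3^{-3} = 1/27.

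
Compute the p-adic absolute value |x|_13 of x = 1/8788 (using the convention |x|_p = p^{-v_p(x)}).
|1/8788|_13 = 2197

Step 1 — compute v_13(x) by factoring powers of 13 out of the numerator and denominator: v_13(1/8788) = -3. Step 2 — apply |x|_p = p^{-v_p(x)} = 13^{3} = 2197.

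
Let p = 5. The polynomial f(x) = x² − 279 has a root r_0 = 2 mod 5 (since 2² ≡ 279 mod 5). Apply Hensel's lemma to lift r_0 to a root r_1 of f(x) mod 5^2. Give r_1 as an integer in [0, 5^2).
r_1 = 2 (mod 25)

Hensel's recurrence: r_{i+1} = r_i − f(r_i)·(f′(r_i))^{-1} mod 5^{i+2}, with f′(x) = 2x. Iterate:
  r_0 = 2 (mod 5)
  r_1 = 2 (mod 25)
Final: r_1 = 2, and one checks f(r_1) ≡ 0 mod 5^2.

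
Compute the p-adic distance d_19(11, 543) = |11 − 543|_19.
d_19(11, 543) = 1/19

Step 1 — x − y = 11 − 543 = -532. Step 2 — v_19(-532) = 1 (factor: -532 = −(19^1 · 28); the sign does not affect v_p). Step 3 — |x − y|_19 = 19^{-1} = 1/19.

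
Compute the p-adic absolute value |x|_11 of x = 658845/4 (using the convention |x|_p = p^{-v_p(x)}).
|658845/4|_11 = 1/14641

Step 1 — compute v_11(x) by factoring powers of 11 out of the numerator and denominator: v_11(658845/4) = 4. Step 2 — apply |x|_p = p^{-v_p(x)} = 11^{-4} = 1/14641.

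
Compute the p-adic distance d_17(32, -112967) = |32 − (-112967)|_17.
d_17(32, -112967) = 1/4913

Step 1 — x − y = 32 − (-112967) = 112999. Step 2 — v_17(112999) = 3 (factor: 112999 = (17^3 · 23); the sign does not affect v_p). Step 3 — |x − y|_17 = 17^{-3} = 1/4913.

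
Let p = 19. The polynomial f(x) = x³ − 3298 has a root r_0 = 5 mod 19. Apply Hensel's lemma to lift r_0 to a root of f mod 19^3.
r_2 = 81 (mod 6859)

Hensel: r_{i+1} = r_i − f(r_i)/f′(r_i) mod 19^{i+2}, where f′(x) = 3x². Iterate:
  r_0 = 5 (mod 19)
  r_1 = 81 (mod 361)
  r_2 = 81 (mod 6859)
Final: r = 81 with f(r) ≡ 0 mod 19^3.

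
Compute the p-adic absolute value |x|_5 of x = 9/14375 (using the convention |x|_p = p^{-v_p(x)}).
|9/14375|_5 = 625

Step 1 — compute v_5(x) by factoring powers of 5 out of the numerator and denominator: v_5(9/14375) = -4. Step 2 — apply |x|_p = p^{-v_p(x)} = 5^{4} = 625.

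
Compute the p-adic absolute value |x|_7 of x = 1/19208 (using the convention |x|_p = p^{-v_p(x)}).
|1/19208|_7 = 2401

Step 1 — compute v_7(x) by factoring powers of 7 out of the numerator and denominator: v_7(1/19208) = -4. Step 2 — apply |x|_p = p^{-v_p(x)} = 7^{4} = 2401.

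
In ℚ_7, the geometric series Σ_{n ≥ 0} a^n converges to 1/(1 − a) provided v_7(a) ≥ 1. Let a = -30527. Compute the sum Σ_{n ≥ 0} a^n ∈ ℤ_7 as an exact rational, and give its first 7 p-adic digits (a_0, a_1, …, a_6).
Σ a^n = 1/(1 − a) = 1/30528;  first 7 digits = (1, 0, 0, 2, 1, 5, 3)

v_7(a) = 3 ≥ 1, so the series converges in ℤ_7 to 1/(1 − a) = 1/(1 − (-30527)) = 1/30528. Expand this rational in ℤ_7: compute digits iteratively via d_i = x_i mod 7, x_{i+1} = (x_i − d_i)/7. The first 7 digits are (1, 0, 0, 2, 1, 5, 3).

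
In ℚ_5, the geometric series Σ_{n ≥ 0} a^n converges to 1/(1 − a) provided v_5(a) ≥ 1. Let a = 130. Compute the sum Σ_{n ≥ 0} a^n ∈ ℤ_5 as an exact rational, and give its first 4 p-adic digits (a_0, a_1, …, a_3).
Σ a^n = 1/(1 − a) = -1/129;  first 4 digits = (1, 1, 1, 2)

v_5(a) = 1 ≥ 1, so the series converges in ℤ_5 to 1/(1 − a) = 1/(1 − 130) = -1/129. Expand this rational in ℤ_5: compute digits iteratively via d_i = x_i mod 5, x_{i+1} = (x_i − d_i)/5. The first 4 digits are (1, 1, 1, 2).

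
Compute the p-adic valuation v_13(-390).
v_13(-390) = 1

v_13(n) is the largest exponent k such that 13^k divides n. Factor out: -390 = -13^1 · 30. (Sign doesn't affect v_p.) So v_13(-390) = 1.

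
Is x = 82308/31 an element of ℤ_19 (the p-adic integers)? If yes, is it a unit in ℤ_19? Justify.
x ∈ ℤ_19 but not a unit; v_19(x) = 3 > 0

ℤ_19 = {x ∈ ℚ_19 : v_19(x) ≥ 0} and ℤ_19^× = {x ∈ ℤ_19 : v_19(x) = 0}. Here v_19(82308/31) = v_19(num) − v_19(den) = 3; compare against these criteria.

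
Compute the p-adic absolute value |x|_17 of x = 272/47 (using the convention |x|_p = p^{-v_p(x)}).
|272/47|_17 = 1/17

Step 1 — compute v_17(x) by factoring powers of 17 out of the numerator and denominator: v_17(272/47) = 1. Step 2 — apply |x|_p = p^{-v_p(x)} = 17^{-1} = 1/17.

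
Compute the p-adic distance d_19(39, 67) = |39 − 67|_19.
d_19(39, 67) = 1

Step 1 — x − y = 39 − 67 = -28. Step 2 — v_19(-28) = 0 (factor: -28 = −(19^0 · 28); the sign does not affect v_p). Step 3 — |x − y|_19 = 19^{0} = 1.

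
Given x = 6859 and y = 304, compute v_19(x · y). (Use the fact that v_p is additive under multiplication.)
v_19(2085136) = 4

v_p(x) = 3 (factor: 6859 = 19^3 · 1); v_p(y) = 1 (factor: 304 = 19^1 · 16). Additivity: v_p(xy) = v_p(x) + v_p(y) = 3 + 1 = 4. (Direct check: xy = 2085136 = 19^4 · (16).)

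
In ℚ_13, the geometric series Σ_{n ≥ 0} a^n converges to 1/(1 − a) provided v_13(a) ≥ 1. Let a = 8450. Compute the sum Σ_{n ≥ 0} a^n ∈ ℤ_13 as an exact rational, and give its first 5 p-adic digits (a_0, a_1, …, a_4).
Σ a^n = 1/(1 − a) = -1/8449;  first 5 digits = (1, 0, 11, 3, 4)

v_13(a) = 2 ≥ 1, so the series converges in ℤ_13 to 1/(1 − a) = 1/(1 − 8450) = -1/8449. Expand this rational in ℤ_13: compute digits iteratively via d_i = x_i mod 13, x_{i+1} = (x_i − d_i)/13. The first 5 digits are (1, 0, 11, 3, 4).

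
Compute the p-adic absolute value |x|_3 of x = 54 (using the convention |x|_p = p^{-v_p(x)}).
|54|_3 = 1/27

Step 1 — compute v_3(x) by factoring powers of 3 out of the numerator and denominator: v_3(54) = 3. Step 2 — apply |x|_p = p^{-v_p(x)} = 3^{-3} = 1/27.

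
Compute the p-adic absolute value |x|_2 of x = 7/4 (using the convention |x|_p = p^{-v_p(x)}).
|7/4|_2 = 4

Step 1 — compute v_2(x) by factoring powers of 2 out of the numerator and denominator: v_2(7/4) = -2. Step 2 — apply |x|_p = p^{-v_p(x)} = 2^{2} = 4.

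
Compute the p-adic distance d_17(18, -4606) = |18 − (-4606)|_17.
d_17(18, -4606) = 1/289

Step 1 — x − y = 18 − (-4606) = 4624. Step 2 — v_17(4624) = 2 (factor: 4624 = (17^2 · 16); the sign does not affect v_p). Step 3 — |x − y|_17 = 17^{-2} = 1/289.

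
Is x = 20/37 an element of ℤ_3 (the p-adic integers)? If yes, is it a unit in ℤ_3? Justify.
x ∈ ℤ_3^× (unit); v_3(x) = 0

ℤ_3 = {x ∈ ℚ_3 : v_3(x) ≥ 0} and ℤ_3^× = {x ∈ ℤ_3 : v_3(x) = 0}. Here v_3(20/37) = v_3(num) − v_3(den) = 0; compare against these criteria.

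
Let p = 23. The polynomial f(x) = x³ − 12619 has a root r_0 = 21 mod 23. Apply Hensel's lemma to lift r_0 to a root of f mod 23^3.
r_2 = 1447 (mod 12167)

Hensel: r_{i+1} = r_i − f(r_i)/f′(r_i) mod 23^{i+2}, where f′(x) = 3x². Iterate:
  r_0 = 21 (mod 23)
  r_1 = 389 (mod 529)
  r_2 = 1447 (mod 12167)
Final: r = 1447 with f(r) ≡ 0 mod 23^3.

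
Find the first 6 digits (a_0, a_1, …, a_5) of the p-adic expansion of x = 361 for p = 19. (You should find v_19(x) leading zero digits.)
(a_0, …, a_5) = (0, 0, 1, 0, 0, 0)

v_19(361) = 2, so a_0 = ... = a_1 = 0. Factor out: x = 19^2 · u with u = 1 a unit in ℤ_19. Expand u iteratively via a_{v+i} = u_i mod 19, u_{i+1} = (u_i − a_{v+i})/19:
  u_0 = 1;  a_2 = 1;  u_1 = (u_0 − 1)/19 = 0
  u_1 = 0;  a_3 = 0;  u_2 = (u_1 − 0)/19 = 0
  u_2 = 0;  a_4 = 0;  u_3 = (u_2 − 0)/19 = 0
  u_3 = 0;  a_5 = 0;  u_4 = (u_3 − 0)/19 = 0
Digits: (0, 0, 1, 0, 0, 0).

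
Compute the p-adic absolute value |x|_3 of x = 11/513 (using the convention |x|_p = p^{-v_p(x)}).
|11/513|_3 = 27

Step 1 — compute v_3(x) by factoring powers of 3 out of the numerator and denominator: v_3(11/513) = -3. Step 2 — apply |x|_p = p^{-v_p(x)} = 3^{3} = 27.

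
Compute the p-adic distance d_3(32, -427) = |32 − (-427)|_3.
d_3(32, -427) = 1/27

Step 1 — x − y = 32 − (-427) = 459. Step 2 — v_3(459) = 3 (factor: 459 = (3^3 · 17); the sign does not affect v_p). Step 3 — |x − y|_3 = 3^{-3} = 1/27.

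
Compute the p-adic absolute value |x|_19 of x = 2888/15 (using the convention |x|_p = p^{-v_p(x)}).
|2888/15|_19 = 1/361

Step 1 — compute v_19(x) by factoring powers of 19 out of the numerator and denominator: v_19(2888/15) = 2. Step 2 — apply |x|_p = p^{-v_p(x)} = 19^{-2} = 1/361.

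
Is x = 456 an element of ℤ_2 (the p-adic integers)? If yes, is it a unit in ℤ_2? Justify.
x ∈ ℤ_2 but not a unit; v_2(x) = 3 > 0

ℤ_2 = {x ∈ ℚ_2 : v_2(x) ≥ 0} and ℤ_2^× = {x ∈ ℤ_2 : v_2(x) = 0}. Here v_2(456) = v_2(num) − v_2(den) = 3; compare against these criteria.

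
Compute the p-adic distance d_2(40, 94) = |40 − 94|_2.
d_2(40, 94) = 1/2

Step 1 — x − y = 40 − 94 = -54. Step 2 — v_2(-54) = 1 (factor: -54 = −(2^1 · 27); the sign does not affect v_p). Step 3 — |x − y|_2 = 2^{-1} = 1/2.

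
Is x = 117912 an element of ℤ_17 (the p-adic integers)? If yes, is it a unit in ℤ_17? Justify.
x ∈ ℤ_17 but not a unit; v_17(x) = 3 > 0

ℤ_17 = {x ∈ ℚ_17 : v_17(x) ≥ 0} and ℤ_17^× = {x ∈ ℤ_17 : v_17(x) = 0}. Here v_17(117912) = v_17(num) − v_17(den) = 3; compare against these criteria.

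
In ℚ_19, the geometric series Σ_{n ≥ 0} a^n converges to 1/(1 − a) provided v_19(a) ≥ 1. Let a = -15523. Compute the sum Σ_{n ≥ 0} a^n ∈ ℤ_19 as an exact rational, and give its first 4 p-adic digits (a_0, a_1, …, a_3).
Σ a^n = 1/(1 − a) = 1/15524;  first 4 digits = (1, 0, 14, 16)

v_19(a) = 2 ≥ 1, so the series converges in ℤ_19 to 1/(1 − a) = 1/(1 − (-15523)) = 1/15524. Expand this rational in ℤ_19: compute digits iteratively via d_i = x_i mod 19, x_{i+1} = (x_i − d_i)/19. The first 4 digits are (1, 0, 14, 16).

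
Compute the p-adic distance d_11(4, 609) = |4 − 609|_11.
d_11(4, 609) = 1/121

Step 1 — x − y = 4 − 609 = -605. Step 2 — v_11(-605) = 2 (factor: -605 = −(11^2 · 5); the sign does not affect v_p). Step 3 — |x − y|_11 = 11^{-2} = 1/121.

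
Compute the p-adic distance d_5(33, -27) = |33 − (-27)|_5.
d_5(33, -27) = 1/5

Step 1 — x − y = 33 − (-27) = 60. Step 2 — v_5(60) = 1 (factor: 60 = (5^1 · 12); the sign does not affect v_p). Step 3 — |x − y|_5 = 5^{-1} = 1/5.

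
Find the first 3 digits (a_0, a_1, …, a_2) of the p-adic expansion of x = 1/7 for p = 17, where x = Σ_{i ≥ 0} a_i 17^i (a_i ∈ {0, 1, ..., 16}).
(a_0, …, a_2) = (5, 7, 2)

v_17(1/7) = 0 (numerator and denominator both coprime to 17), so x ∈ ℤ_17^×. Compute digits iteratively via a_i = x_i mod 17, x_{i+1} = (x_i − a_i)/17, with x_0 = x:
  x_0 = 1/7;  a_0 = 5;  x_1 = (x_0 − 5)/17 = -2/7
  x_1 = -2/7;  a_1 = 7;  x_2 = (x_1 − 7)/17 = -3/7
  x_2 = -3/7;  a_2 = 2;  x_3 = (x_2 − 2)/17 = -1/7
Digits: (5, 7, 2).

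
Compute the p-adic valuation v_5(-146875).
v_5(-146875) = 5

v_5(n) is the largest exponent k such that 5^k divides n. Factor out: -146875 = -5^5 · 47. (Sign doesn't affect v_p.) So v_5(-146875) = 5.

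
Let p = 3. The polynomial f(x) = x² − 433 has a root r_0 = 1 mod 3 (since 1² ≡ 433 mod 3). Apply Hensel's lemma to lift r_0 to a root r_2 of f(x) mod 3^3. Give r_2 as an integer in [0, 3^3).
r_2 = 1 (mod 27)

Hensel's recurrence: r_{i+1} = r_i − f(r_i)·(f′(r_i))^{-1} mod 3^{i+2}, with f′(x) = 2x. Iterate:
  r_0 = 1 (mod 3)
  r_1 = 1 (mod 9)
  r_2 = 1 (mod 27)
Final: r_2 = 1, and one checks f(r_2) ≡ 0 mod 3^3.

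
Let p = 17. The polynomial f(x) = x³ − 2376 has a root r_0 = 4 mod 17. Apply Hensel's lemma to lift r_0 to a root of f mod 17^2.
r_1 = 4 (mod 289)

Hensel: r_{i+1} = r_i − f(r_i)/f′(r_i) mod 17^{i+2}, where f′(x) = 3x². Iterate:
  r_0 = 4 (mod 17)
  r_1 = 4 (mod 289)
Final: r = 4 with f(r) ≡ 0 mod 17^2.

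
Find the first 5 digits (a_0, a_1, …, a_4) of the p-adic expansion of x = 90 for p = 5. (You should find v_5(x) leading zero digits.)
(a_0, …, a_4) = (0, 3, 3, 0, 0)

v_5(90) = 1, so a_0 = ... = a_0 = 0. Factor out: x = 5^1 · u with u = 18 a unit in ℤ_5. Expand u iteratively via a_{v+i} = u_i mod 5, u_{i+1} = (u_i − a_{v+i})/5:
  u_0 = 18;  a_1 = 3;  u_1 = (u_0 − 3)/5 = 3
  u_1 = 3;  a_2 = 3;  u_2 = (u_1 − 3)/5 = 0
  u_2 = 0;  a_3 = 0;  u_3 = (u_2 − 0)/5 = 0
  u_3 = 0;  a_4 = 0;  u_4 = (u_3 − 0)/5 = 0
Digits: (0, 3, 3, 0, 0).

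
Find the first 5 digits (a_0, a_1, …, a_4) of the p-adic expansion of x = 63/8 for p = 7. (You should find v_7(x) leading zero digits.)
(a_0, …, a_4) = (0, 2, 6, 0, 6)

v_7(63/8) = 1, so a_0 = ... = a_0 = 0. Factor out: x = 7^1 · u with u = 9/8 a unit in ℤ_7. Expand u iteratively via a_{v+i} = u_i mod 7, u_{i+1} = (u_i − a_{v+i})/7:
  u_0 = 9/8;  a_1 = 2;  u_1 = (u_0 − 2)/7 = -1/8
  u_1 = -1/8;  a_2 = 6;  u_2 = (u_1 − 6)/7 = -7/8
  u_2 = -7/8;  a_3 = 0;  u_3 = (u_2 − 0)/7 = -1/8
  u_3 = -1/8;  a_4 = 6;  u_4 = (u_3 − 6)/7 = -7/8
Digits: (0, 2, 6, 0, 6).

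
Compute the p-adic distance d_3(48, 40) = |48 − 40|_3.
d_3(48, 40) = 1

Step 1 — x − y = 48 − 40 = 8. Step 2 — v_3(8) = 0 (factor: 8 = (3^0 · 8); the sign does not affect v_p). Step 3 — |x − y|_3 = 3^{0} = 1.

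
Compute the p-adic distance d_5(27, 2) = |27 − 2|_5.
d_5(27, 2) = 1/25

Step 1 — x − y = 27 − 2 = 25. Step 2 — v_5(25) = 2 (factor: 25 = (5^2 · 1); the sign does not affect v_p). Step 3 — |x − y|_5 = 5^{-2} = 1/25.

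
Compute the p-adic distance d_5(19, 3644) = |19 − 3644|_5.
d_5(19, 3644) = 1/125

Step 1 — x − y = 19 − 3644 = -3625. Step 2 — v_5(-3625) = 3 (factor: -3625 = −(5^3 · 29); the sign does not affect v_p). Step 3 — |x − y|_5 = 5^{-3} = 1/125.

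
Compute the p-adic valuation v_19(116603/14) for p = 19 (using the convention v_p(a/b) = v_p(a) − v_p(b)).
v_19(116603/14) = 3

Factor powers of 19 from the numerator and denominator of the reduced fraction: 116603 = 19^3 · 17 and 14 = 19^0 · 14. Apply v_p(a/b) = v_p(a) − v_p(b): v_19(116603/14) = 3 − 0 = 3.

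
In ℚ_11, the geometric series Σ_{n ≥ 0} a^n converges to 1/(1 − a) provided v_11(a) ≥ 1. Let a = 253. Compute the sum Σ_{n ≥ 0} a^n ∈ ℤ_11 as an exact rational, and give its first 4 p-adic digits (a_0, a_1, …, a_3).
Σ a^n = 1/(1 − a) = -1/252;  first 4 digits = (1, 1, 3, 5)

v_11(a) = 1 ≥ 1, so the series converges in ℤ_11 to 1/(1 − a) = 1/(1 − 253) = -1/252. Expand this rational in ℤ_11: compute digits iteratively via d_i = x_i mod 11, x_{i+1} = (x_i − d_i)/11. The first 4 digits are (1, 1, 3, 5).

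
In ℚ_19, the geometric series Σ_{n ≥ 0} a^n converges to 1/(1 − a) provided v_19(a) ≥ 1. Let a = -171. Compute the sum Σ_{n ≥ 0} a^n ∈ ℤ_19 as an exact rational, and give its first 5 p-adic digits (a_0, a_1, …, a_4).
Σ a^n = 1/(1 − a) = 1/172;  first 5 digits = (1, 10, 4, 16, 5)

v_19(a) = 1 ≥ 1, so the series converges in ℤ_19 to 1/(1 − a) = 1/(1 − (-171)) = 1/172. Expand this rational in ℤ_19: compute digits iteratively via d_i = x_i mod 19, x_{i+1} = (x_i − d_i)/19. The first 5 digits are (1, 10, 4, 16, 5).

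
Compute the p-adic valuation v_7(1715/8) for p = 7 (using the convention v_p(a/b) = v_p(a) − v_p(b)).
v_7(1715/8) = 3

Factor powers of 7 from the numerator and denominator of the reduced fraction: 1715 = 7^3 · 5 and 8 = 7^0 · 8. Apply v_p(a/b) = v_p(a) − v_p(b): v_7(1715/8) = 3 − 0 = 3.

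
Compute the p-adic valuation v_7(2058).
v_7(2058) = 3

v_7(n) is the largest exponent k such that 7^k divides n. Factor out: 2058 = 7^3 · 6. (Sign doesn't affect v_p.) So v_7(2058) = 3.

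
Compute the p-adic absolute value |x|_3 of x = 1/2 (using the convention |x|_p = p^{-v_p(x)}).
|1/2|_3 = 1

Step 1 — compute v_3(x) by factoring powers of 3 out of the numerator and denominator: v_3(1/2) = 0. Step 2 — apply |x|_p = p^{-v_p(x)} = 3^{0} = 1.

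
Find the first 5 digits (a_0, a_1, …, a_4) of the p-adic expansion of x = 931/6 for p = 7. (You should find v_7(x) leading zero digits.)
(a_0, …, a_4) = (0, 0, 2, 6, 5)

v_7(931/6) = 2, so a_0 = ... = a_1 = 0. Factor out: x = 7^2 · u with u = 19/6 a unit in ℤ_7. Expand u iteratively via a_{v+i} = u_i mod 7, u_{i+1} = (u_i − a_{v+i})/7:
  u_0 = 19/6;  a_2 = 2;  u_1 = (u_0 − 2)/7 = 1/6
  u_1 = 1/6;  a_3 = 6;  u_2 = (u_1 − 6)/7 = -5/6
  u_2 = -5/6;  a_4 = 5;  u_3 = (u_2 − 5)/7 = -5/6
Digits: (0, 0, 2, 6, 5).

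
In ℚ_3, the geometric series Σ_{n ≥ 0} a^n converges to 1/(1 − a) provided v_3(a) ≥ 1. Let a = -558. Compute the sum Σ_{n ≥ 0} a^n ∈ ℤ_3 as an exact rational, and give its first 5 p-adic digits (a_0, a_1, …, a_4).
Σ a^n = 1/(1 − a) = 1/559;  first 5 digits = (1, 0, 1, 0, 0)

v_3(a) = 2 ≥ 1, so the series converges in ℤ_3 to 1/(1 − a) = 1/(1 − (-558)) = 1/559. Expand this rational in ℤ_3: compute digits iteratively via d_i = x_i mod 3, x_{i+1} = (x_i − d_i)/3. The first 5 digits are (1, 0, 1, 0, 0).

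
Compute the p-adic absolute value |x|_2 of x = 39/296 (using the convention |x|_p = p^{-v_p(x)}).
|39/296|_2 = 8

Step 1 — compute v_2(x) by factoring powers of 2 out of the numerator and denominator: v_2(39/296) = -3. Step 2 — apply |x|_p = p^{-v_p(x)} = 2^{3} = 8.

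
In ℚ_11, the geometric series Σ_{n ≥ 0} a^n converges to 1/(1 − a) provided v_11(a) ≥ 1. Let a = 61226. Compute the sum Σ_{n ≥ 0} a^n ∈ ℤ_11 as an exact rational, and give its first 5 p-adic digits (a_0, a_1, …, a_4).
Σ a^n = 1/(1 − a) = -1/61225;  first 5 digits = (1, 0, 0, 2, 4)

v_11(a) = 3 ≥ 1, so the series converges in ℤ_11 to 1/(1 − a) = 1/(1 − 61226) = -1/61225. Expand this rational in ℤ_11: compute digits iteratively via d_i = x_i mod 11, x_{i+1} = (x_i − d_i)/11. The first 5 digits are (1, 0, 0, 2, 4).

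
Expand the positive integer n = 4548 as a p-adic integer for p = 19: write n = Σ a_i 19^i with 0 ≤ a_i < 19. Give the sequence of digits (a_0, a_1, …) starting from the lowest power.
(a_0, a_1, …) = (7, 11, 12)

Repeated division by 19 gives the digits low-to-high: 4548 = 7 + 11·19^1 + 12·19^2. Digit sequence: (7, 11, 12).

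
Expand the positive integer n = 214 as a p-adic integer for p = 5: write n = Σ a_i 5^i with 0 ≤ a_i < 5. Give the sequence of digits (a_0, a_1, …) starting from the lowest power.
(a_0, a_1, …) = (4, 2, 3, 1)

Repeated division by 5 gives the digits low-to-high: 214 = 4 + 2·5^1 + 3·5^2 + 1·5^3. Digit sequence: (4, 2, 3, 1).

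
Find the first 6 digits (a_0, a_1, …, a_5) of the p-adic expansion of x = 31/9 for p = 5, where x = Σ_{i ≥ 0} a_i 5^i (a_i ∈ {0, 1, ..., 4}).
(a_0, …, a_5) = (4, 1, 2, 4, 3, 2)

v_5(31/9) = 0 (numerator and denominator both coprime to 5), so x ∈ ℤ_5^×. Compute digits iteratively via a_i = x_i mod 5, x_{i+1} = (x_i − a_i)/5, with x_0 = x:
  x_0 = 31/9;  a_0 = 4;  x_1 = (x_0 − 4)/5 = -1/9
  x_1 = -1/9;  a_1 = 1;  x_2 = (x_1 − 1)/5 = -2/9
  x_2 = -2/9;  a_2 = 2;  x_3 = (x_2 − 2)/5 = -4/9
  x_3 = -4/9;  a_3 = 4;  x_4 = (x_3 − 4)/5 = -8/9
  x_4 = -8/9;  a_4 = 3;  x_5 = (x_4 − 3)/5 = -7/9
  x_5 = -7/9;  a_5 = 2;  x_6 = (x_5 − 2)/5 = -5/9
Digits: (4, 1, 2, 4, 3, 2).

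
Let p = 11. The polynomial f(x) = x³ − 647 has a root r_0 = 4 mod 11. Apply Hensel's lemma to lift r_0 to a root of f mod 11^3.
r_2 = 785 (mod 1331)

Hensel: r_{i+1} = r_i − f(r_i)/f′(r_i) mod 11^{i+2}, where f′(x) = 3x². Iterate:
  r_0 = 4 (mod 11)
  r_1 = 59 (mod 121)
  r_2 = 785 (mod 1331)
Final: r = 785 with f(r) ≡ 0 mod 11^3.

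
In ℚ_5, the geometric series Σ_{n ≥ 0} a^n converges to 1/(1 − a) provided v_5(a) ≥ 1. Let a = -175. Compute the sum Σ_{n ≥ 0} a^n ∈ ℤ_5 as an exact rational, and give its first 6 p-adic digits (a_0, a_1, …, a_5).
Σ a^n = 1/(1 − a) = 1/176;  first 6 digits = (1, 0, 3, 3, 3, 4)

v_5(a) = 2 ≥ 1, so the series converges in ℤ_5 to 1/(1 − a) = 1/(1 − (-175)) = 1/176. Expand this rational in ℤ_5: compute digits iteratively via d_i = x_i mod 5, x_{i+1} = (x_i − d_i)/5. The first 6 digits are (1, 0, 3, 3, 3, 4).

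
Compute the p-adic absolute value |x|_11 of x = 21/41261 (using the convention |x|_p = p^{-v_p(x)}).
|21/41261|_11 = 1331

Step 1 — compute v_11(x) by factoring powers of 11 out of the numerator and denominator: v_11(21/41261) = -3. Step 2 — apply |x|_p = p^{-v_p(x)} = 11^{3} = 1331.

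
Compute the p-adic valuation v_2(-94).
v_2(-94) = 1

v_2(n) is the largest exponent k such that 2^k divides n. Factor out: -94 = -2^1 · 47. (Sign doesn't affect v_p.) So v_2(-94) = 1.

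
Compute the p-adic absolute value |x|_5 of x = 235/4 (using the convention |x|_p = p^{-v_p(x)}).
|235/4|_5 = 1/5

Step 1 — compute v_5(x) by factoring powers of 5 out of the numerator and denominator: v_5(235/4) = 1. Step 2 — apply |x|_p = p^{-v_p(x)} = 5^{-1} = 1/5.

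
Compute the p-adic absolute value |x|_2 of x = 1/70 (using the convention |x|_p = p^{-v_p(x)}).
|1/70|_2 = 2

Step 1 — compute v_2(x) by factoring powers of 2 out of the numerator and denominator: v_2(1/70) = -1. Step 2 — apply |x|_p = p^{-v_p(x)} = 2^{1} = 2.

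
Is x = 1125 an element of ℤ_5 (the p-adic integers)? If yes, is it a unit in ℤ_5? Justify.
x ∈ ℤ_5 but not a unit; v_5(x) = 3 > 0

ℤ_5 = {x ∈ ℚ_5 : v_5(x) ≥ 0} and ℤ_5^× = {x ∈ ℤ_5 : v_5(x) = 0}. Here v_5(1125) = v_5(num) − v_5(den) = 3; compare against these criteria.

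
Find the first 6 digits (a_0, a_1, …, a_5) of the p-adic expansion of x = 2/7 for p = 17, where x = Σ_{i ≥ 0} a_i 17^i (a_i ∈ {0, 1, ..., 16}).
(a_0, …, a_5) = (10, 14, 4, 7, 2, 12)

v_17(2/7) = 0 (numerator and denominator both coprime to 17), so x ∈ ℤ_17^×. Compute digits iteratively via a_i = x_i mod 17, x_{i+1} = (x_i − a_i)/17, with x_0 = x:
  x_0 = 2/7;  a_0 = 10;  x_1 = (x_0 − 10)/17 = -4/7
  x_1 = -4/7;  a_1 = 14;  x_2 = (x_1 − 14)/17 = -6/7
  x_2 = -6/7;  a_2 = 4;  x_3 = (x_2 − 4)/17 = -2/7
  x_3 = -2/7;  a_3 = 7;  x_4 = (x_3 − 7)/17 = -3/7
  x_4 = -3/7;  a_4 = 2;  x_5 = (x_4 − 2)/17 = -1/7
  x_5 = -1/7;  a_5 = 12;  x_6 = (x_5 − 12)/17 = -5/7
Digits: (10, 14, 4, 7, 2, 12).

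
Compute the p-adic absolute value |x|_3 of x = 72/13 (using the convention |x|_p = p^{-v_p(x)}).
|72/13|_3 = 1/9

Step 1 — compute v_3(x) by factoring powers of 3 out of the numerator and denominator: v_3(72/13) = 2. Step 2 — apply |x|_p = p^{-v_p(x)} = 3^{-2} = 1/9.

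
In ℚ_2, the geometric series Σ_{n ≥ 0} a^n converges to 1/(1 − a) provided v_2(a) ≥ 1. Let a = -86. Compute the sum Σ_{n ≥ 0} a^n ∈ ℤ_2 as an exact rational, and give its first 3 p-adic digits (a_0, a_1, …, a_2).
Σ a^n = 1/(1 − a) = 1/87;  first 3 digits = (1, 1, 1)

v_2(a) = 1 ≥ 1, so the series converges in ℤ_2 to 1/(1 − a) = 1/(1 − (-86)) = 1/87. Expand this rational in ℤ_2: compute digits iteratively via d_i = x_i mod 2, x_{i+1} = (x_i − d_i)/2. The first 3 digits are (1, 1, 1).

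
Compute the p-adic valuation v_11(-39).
v_11(-39) = 0

v_11(n) is the largest exponent k such that 11^k divides n. Factor out: -39 = -11^0 · 39. (Sign doesn't affect v_p.) So v_11(-39) = 0.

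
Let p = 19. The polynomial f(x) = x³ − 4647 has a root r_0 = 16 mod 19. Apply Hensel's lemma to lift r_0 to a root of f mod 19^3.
r_2 = 3018 (mod 6859)

Hensel: r_{i+1} = r_i − f(r_i)/f′(r_i) mod 19^{i+2}, where f′(x) = 3x². Iterate:
  r_0 = 16 (mod 19)
  r_1 = 130 (mod 361)
  r_2 = 3018 (mod 6859)
Final: r = 3018 with f(r) ≡ 0 mod 19^3.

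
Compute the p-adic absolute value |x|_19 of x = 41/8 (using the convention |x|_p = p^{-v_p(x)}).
|41/8|_19 = 1

Step 1 — compute v_19(x) by factoring powers of 19 out of the numerator and denominator: v_19(41/8) = 0. Step 2 — apply |x|_p = p^{-v_p(x)} = 19^{0} = 1.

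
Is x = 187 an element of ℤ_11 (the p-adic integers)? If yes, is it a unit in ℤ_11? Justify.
x ∈ ℤ_11 but not a unit; v_11(x) = 1 > 0

ℤ_11 = {x ∈ ℚ_11 : v_11(x) ≥ 0} and ℤ_11^× = {x ∈ ℤ_11 : v_11(x) = 0}. Here v_11(187) = v_11(num) − v_11(den) = 1; compare against these criteria.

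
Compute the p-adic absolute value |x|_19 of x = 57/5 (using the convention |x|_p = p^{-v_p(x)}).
|57/5|_19 = 1/19

Step 1 — compute v_19(x) by factoring powers of 19 out of the numerator and denominator: v_19(57/5) = 1. Step 2 — apply |x|_p = p^{-v_p(x)} = 19^{-1} = 1/19.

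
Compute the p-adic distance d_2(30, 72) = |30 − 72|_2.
d_2(30, 72) = 1/2

Step 1 — x − y = 30 − 72 = -42. Step 2 — v_2(-42) = 1 (factor: -42 = −(2^1 · 21); the sign does not affect v_p). Step 3 — |x − y|_2 = 2^{-1} = 1/2.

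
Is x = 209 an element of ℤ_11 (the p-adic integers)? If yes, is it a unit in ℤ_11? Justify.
x ∈ ℤ_11 but not a unit; v_11(x) = 1 > 0

ℤ_11 = {x ∈ ℚ_11 : v_11(x) ≥ 0} and ℤ_11^× = {x ∈ ℤ_11 : v_11(x) = 0}. Here v_11(209) = v_11(num) − v_11(den) = 1; compare against these criteria.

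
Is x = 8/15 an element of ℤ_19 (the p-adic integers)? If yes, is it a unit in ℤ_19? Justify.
x ∈ ℤ_19^× (unit); v_19(x) = 0

ℤ_19 = {x ∈ ℚ_19 : v_19(x) ≥ 0} and ℤ_19^× = {x ∈ ℤ_19 : v_19(x) = 0}. Here v_19(8/15) = v_19(num) − v_19(den) = 0; compare against these criteria.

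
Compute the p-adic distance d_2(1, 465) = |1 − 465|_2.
d_2(1, 465) = 1/16

Step 1 — x − y = 1 − 465 = -464. Step 2 — v_2(-464) = 4 (factor: -464 = −(2^4 · 29); the sign does not affect v_p). Step 3 — |x − y|_2 = 2^{-4} = 1/16.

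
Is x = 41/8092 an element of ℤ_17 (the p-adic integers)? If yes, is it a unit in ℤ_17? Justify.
x ∉ ℤ_17 (v_17(x) = -2 < 0)

ℤ_17 = {x ∈ ℚ_17 : v_17(x) ≥ 0} and ℤ_17^× = {x ∈ ℤ_17 : v_17(x) = 0}. Here v_17(41/8092) = v_17(num) − v_17(den) = -2; compare against these criteria.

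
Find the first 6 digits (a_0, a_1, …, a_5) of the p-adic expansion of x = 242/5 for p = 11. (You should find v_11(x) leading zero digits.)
(a_0, …, a_5) = (0, 0, 7, 6, 6, 6)

v_11(242/5) = 2, so a_0 = ... = a_1 = 0. Factor out: x = 11^2 · u with u = 2/5 a unit in ℤ_11. Expand u iteratively via a_{v+i} = u_i mod 11, u_{i+1} = (u_i − a_{v+i})/11:
  u_0 = 2/5;  a_2 = 7;  u_1 = (u_0 − 7)/11 = -3/5
  u_1 = -3/5;  a_3 = 6;  u_2 = (u_1 − 6)/11 = -3/5
  u_2 = -3/5;  a_4 = 6;  u_3 = (u_2 − 6)/11 = -3/5
  u_3 = -3/5;  a_5 = 6;  u_4 = (u_3 − 6)/11 = -3/5
Digits: (0, 0, 7, 6, 6, 6).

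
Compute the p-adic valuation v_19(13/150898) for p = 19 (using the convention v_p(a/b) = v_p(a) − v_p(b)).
v_19(13/150898) = -3

Factor powers of 19 from the numerator and denominator of the reduced fraction: 13 = 19^0 · 13 and 150898 = 19^3 · 22. Apply v_p(a/b) = v_p(a) − v_p(b): v_19(13/150898) = 0 − 3 = -3.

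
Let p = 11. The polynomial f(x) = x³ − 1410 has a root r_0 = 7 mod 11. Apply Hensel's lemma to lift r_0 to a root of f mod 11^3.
r_2 = 62 (mod 1331)

Hensel: r_{i+1} = r_i − f(r_i)/f′(r_i) mod 11^{i+2}, where f′(x) = 3x². Iterate:
  r_0 = 7 (mod 11)
  r_1 = 62 (mod 121)
  r_2 = 62 (mod 1331)
Final: r = 62 with f(r) ≡ 0 mod 11^3.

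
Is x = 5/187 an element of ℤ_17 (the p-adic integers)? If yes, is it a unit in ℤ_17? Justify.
x ∉ ℤ_17 (v_17(x) = -1 < 0)

ℤ_17 = {x ∈ ℚ_17 : v_17(x) ≥ 0} and ℤ_17^× = {x ∈ ℤ_17 : v_17(x) = 0}. Here v_17(5/187) = v_17(num) − v_17(den) = -1; compare against these criteria.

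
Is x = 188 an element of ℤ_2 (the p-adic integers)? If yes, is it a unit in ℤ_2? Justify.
x ∈ ℤ_2 but not a unit; v_2(x) = 2 > 0

ℤ_2 = {x ∈ ℚ_2 : v_2(x) ≥ 0} and ℤ_2^× = {x ∈ ℤ_2 : v_2(x) = 0}. Here v_2(188) = v_2(num) − v_2(den) = 2; compare against these criteria.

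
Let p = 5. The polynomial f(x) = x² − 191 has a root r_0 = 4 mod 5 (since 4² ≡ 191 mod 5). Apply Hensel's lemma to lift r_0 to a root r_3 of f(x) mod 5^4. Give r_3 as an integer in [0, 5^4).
r_3 = 104 (mod 625)

Hensel's recurrence: r_{i+1} = r_i − f(r_i)·(f′(r_i))^{-1} mod 5^{i+2}, with f′(x) = 2x. Iterate:
  r_0 = 4 (mod 5)
  r_1 = 4 (mod 25)
  r_2 = 104 (mod 125)
  r_3 = 104 (mod 625)
Final: r_3 = 104, and one checks f(r_3) ≡ 0 mod 5^4.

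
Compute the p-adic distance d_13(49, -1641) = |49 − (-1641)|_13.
d_13(49, -1641) = 1/169

Step 1 — x − y = 49 − (-1641) = 1690. Step 2 — v_13(1690) = 2 (factor: 1690 = (13^2 · 10); the sign does not affect v_p). Step 3 — |x − y|_13 = 13^{-2} = 1/169.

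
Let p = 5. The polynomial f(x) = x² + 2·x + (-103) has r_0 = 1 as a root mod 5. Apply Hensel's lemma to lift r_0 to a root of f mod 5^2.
r_1 = 1 (mod 25)

Hensel: r_{i+1} = r_i − f(r_i)·(f′(r_i))^{-1} mod 5^{i+2}, f′(x) = 2x + 2. Iterate:
  r_0 = 1 (mod 5)
  r_1 = 1 (mod 25)
Final: r = 1 satisfies f(r) ≡ 0 mod 5^2.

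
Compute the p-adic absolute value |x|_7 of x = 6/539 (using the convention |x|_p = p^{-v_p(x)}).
|6/539|_7 = 49

Step 1 — compute v_7(x) by factoring powers of 7 out of the numerator and denominator: v_7(6/539) = -2. Step 2 — apply |x|_p = p^{-v_p(x)} = 7^{2} = 49.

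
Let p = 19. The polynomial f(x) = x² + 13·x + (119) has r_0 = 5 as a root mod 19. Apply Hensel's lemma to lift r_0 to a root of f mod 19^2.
r_1 = 43 (mod 361)

Hensel: r_{i+1} = r_i − f(r_i)·(f′(r_i))^{-1} mod 19^{i+2}, f′(x) = 2x + 13. Iterate:
  r_0 = 5 (mod 19)
  r_1 = 43 (mod 361)
Final: r = 43 satisfies f(r) ≡ 0 mod 19^2.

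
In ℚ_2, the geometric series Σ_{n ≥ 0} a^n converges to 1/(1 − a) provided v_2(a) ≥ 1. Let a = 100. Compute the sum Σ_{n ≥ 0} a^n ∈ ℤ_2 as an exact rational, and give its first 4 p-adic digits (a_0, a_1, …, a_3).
Σ a^n = 1/(1 − a) = -1/99;  first 4 digits = (1, 0, 1, 0)

v_2(a) = 2 ≥ 1, so the series converges in ℤ_2 to 1/(1 − a) = 1/(1 − 100) = -1/99. Expand this rational in ℤ_2: compute digits iteratively via d_i = x_i mod 2, x_{i+1} = (x_i − d_i)/2. The first 4 digits are (1, 0, 1, 0).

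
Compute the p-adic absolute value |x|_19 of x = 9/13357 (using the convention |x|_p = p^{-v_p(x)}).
|9/13357|_19 = 361

Step 1 — compute v_19(x) by factoring powers of 19 out of the numerator and denominator: v_19(9/13357) = -2. Step 2 — apply |x|_p = p^{-v_p(x)} = 19^{2} = 361.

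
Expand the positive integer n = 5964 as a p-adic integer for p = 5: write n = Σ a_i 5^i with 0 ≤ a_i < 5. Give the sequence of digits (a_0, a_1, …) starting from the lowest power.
(a_0, a_1, …) = (4, 2, 3, 2, 4, 1)

Repeated division by 5 gives the digits low-to-high: 5964 = 4 + 2·5^1 + 3·5^2 + 2·5^3 + 4·5^4 + 1·5^5. Digit sequence: (4, 2, 3, 2, 4, 1).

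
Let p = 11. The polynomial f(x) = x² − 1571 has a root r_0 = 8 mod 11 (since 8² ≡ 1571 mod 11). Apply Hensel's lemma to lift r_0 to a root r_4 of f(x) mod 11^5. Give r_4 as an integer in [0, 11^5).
r_4 = 74797 (mod 161051)

Hensel's recurrence: r_{i+1} = r_i − f(r_i)·(f′(r_i))^{-1} mod 11^{i+2}, with f′(x) = 2x. Iterate:
  r_0 = 8 (mod 11)
  r_1 = 19 (mod 121)
  r_2 = 261 (mod 1331)
  r_3 = 1592 (mod 14641)
  r_4 = 74797 (mod 161051)
Final: r_4 = 74797, and one checks f(r_4) ≡ 0 mod 11^5.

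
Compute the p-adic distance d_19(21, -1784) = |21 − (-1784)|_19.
d_19(21, -1784) = 1/361

Step 1 — x − y = 21 − (-1784) = 1805. Step 2 — v_19(1805) = 2 (factor: 1805 = (19^2 · 5); the sign does not affect v_p). Step 3 — |x − y|_19 = 19^{-2} = 1/361.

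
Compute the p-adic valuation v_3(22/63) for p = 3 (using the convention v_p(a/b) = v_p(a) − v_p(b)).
v_3(22/63) = -2

Factor powers of 3 from the numerator and denominator of the reduced fraction: 22 = 3^0 · 22 and 63 = 3^2 · 7. Apply v_p(a/b) = v_p(a) − v_p(b): v_3(22/63) = 0 − 2 = -2.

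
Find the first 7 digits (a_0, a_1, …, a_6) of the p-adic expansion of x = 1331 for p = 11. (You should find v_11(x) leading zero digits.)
(a_0, …, a_6) = (0, 0, 0, 1, 0, 0, 0)

v_11(1331) = 3, so a_0 = ... = a_2 = 0. Factor out: x = 11^3 · u with u = 1 a unit in ℤ_11. Expand u iteratively via a_{v+i} = u_i mod 11, u_{i+1} = (u_i − a_{v+i})/11:
  u_0 = 1;  a_3 = 1;  u_1 = (u_0 − 1)/11 = 0
  u_1 = 0;  a_4 = 0;  u_2 = (u_1 − 0)/11 = 0
  u_2 = 0;  a_5 = 0;  u_3 = (u_2 − 0)/11 = 0
  u_3 = 0;  a_6 = 0;  u_4 = (u_3 − 0)/11 = 0
Digits: (0, 0, 0, 1, 0, 0, 0).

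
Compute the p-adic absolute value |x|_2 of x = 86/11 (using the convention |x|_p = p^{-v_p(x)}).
|86/11|_2 = 1/2

Step 1 — compute v_2(x) by factoring powers of 2 out of the numerator and denominator: v_2(86/11) = 1. Step 2 — apply |x|_p = p^{-v_p(x)} = 2^{-1} = 1/2.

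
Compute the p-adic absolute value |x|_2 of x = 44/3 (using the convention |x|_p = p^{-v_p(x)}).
|44/3|_2 = 1/4

Step 1 — compute v_2(x) by factoring powers of 2 out of the numerator and denominator: v_2(44/3) = 2. Step 2 — apply |x|_p = p^{-v_p(x)} = 2^{-2} = 1/4.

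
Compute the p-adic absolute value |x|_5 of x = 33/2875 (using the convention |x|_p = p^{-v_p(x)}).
|33/2875|_5 = 125

Step 1 — compute v_5(x) by factoring powers of 5 out of the numerator and denominator: v_5(33/2875) = -3. Step 2 — apply |x|_p = p^{-v_p(x)} = 5^{3} = 125.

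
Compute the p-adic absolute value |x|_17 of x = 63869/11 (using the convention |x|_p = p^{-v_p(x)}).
|63869/11|_17 = 1/4913

Step 1 — compute v_17(x) by factoring powers of 17 out of the numerator and denominator: v_17(63869/11) = 3. Step 2 — apply |x|_p = p^{-v_p(x)} = 17^{-3} = 1/4913.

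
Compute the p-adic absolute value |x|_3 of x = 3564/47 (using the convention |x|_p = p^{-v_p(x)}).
|3564/47|_3 = 1/81

Step 1 — compute v_3(x) by factoring powers of 3 out of the numerator and denominator: v_3(3564/47) = 4. Step 2 — apply |x|_p = p^{-v_p(x)} = 3^{-4} = 1/81.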